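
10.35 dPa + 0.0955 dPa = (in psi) 0.0001515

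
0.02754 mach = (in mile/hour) 20.98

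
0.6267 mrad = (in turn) 9.974e-05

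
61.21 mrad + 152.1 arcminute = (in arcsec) 2.175e+04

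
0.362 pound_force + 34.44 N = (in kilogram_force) 3.676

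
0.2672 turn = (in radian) 1.679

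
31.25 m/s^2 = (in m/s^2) 31.25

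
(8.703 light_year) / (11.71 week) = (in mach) 3.414e+07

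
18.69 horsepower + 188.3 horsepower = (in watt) 1.544e+05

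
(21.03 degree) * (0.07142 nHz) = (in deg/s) 1.502e-09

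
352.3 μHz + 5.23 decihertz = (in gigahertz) 5.234e-10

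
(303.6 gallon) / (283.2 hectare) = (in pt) 0.00115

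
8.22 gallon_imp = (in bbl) 0.235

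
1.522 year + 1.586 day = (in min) 8.022e+05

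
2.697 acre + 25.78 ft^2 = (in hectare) 1.092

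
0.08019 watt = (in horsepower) 0.0001075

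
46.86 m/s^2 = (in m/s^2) 46.86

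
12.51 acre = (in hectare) 5.063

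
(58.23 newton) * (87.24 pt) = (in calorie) 0.4283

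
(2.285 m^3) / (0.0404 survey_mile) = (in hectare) 3.514e-06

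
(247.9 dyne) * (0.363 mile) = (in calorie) 0.3461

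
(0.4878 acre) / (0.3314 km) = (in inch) 234.5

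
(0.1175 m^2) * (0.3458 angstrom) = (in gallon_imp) 8.938e-10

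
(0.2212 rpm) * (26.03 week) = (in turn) 5.804e+04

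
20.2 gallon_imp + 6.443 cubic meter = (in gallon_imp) 1437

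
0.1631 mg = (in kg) 1.631e-07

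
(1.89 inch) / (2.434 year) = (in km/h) 2.251e-09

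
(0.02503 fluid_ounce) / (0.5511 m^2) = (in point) 0.003807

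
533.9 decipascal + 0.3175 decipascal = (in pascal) 53.42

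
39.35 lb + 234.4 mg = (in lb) 39.35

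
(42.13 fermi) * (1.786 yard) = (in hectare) 6.88e-18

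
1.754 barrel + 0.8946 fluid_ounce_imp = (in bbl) 1.754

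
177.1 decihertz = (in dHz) 177.1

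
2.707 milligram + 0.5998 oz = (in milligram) 1.701e+04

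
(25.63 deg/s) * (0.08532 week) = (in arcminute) 7.935e+07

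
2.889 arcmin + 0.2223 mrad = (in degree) 0.06089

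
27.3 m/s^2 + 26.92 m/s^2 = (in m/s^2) 54.22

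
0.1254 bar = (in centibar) 12.54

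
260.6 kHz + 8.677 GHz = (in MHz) 8677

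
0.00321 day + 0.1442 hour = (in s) 796.5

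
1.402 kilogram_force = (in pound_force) 3.091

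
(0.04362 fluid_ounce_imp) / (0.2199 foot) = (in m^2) 1.849e-05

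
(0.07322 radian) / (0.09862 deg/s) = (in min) 0.709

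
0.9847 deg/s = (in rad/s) 0.01719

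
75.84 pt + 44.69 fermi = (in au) 1.788e-13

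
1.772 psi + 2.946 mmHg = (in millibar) 126.1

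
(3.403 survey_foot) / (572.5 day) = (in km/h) 7.549e-08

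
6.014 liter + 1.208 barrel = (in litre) 198.1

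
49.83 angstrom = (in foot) 1.635e-08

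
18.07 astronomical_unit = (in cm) 2.703e+14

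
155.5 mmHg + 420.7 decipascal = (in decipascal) 2.077e+05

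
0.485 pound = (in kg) 0.22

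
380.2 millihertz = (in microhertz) 3.802e+05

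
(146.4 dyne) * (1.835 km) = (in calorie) 0.6421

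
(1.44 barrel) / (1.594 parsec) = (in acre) 1.15e-21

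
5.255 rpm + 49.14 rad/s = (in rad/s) 49.69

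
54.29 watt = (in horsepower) 0.0728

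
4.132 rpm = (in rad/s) 0.4327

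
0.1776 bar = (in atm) 0.1753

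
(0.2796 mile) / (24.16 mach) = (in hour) 1.519e-05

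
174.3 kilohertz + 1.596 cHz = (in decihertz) 1.743e+06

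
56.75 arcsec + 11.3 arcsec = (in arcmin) 1.134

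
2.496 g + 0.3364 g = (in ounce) 0.09991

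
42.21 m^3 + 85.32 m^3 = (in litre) 1.275e+05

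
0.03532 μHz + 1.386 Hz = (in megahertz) 1.386e-06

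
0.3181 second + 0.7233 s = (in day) 1.205e-05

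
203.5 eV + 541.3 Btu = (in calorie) 1.365e+05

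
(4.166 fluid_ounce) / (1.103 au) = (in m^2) 7.467e-16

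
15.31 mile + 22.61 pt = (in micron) 2.464e+10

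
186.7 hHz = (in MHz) 0.01867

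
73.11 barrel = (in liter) 1.162e+04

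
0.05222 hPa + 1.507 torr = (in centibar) 0.2061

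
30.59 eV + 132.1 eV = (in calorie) 6.23e-18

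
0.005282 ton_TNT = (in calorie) 5.282e+06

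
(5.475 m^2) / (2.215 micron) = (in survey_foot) 8.11e+06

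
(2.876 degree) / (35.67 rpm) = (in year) 4.261e-10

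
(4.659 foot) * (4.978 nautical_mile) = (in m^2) 1.309e+04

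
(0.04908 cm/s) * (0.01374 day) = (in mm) 582.6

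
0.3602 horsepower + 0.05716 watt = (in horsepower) 0.3603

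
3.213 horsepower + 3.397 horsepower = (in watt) 4929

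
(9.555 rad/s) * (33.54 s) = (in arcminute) 1.102e+06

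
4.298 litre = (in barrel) 0.02703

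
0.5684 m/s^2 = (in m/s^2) 0.5684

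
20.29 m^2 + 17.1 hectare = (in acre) 42.26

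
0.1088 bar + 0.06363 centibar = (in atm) 0.108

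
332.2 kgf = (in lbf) 732.4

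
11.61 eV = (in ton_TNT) 4.446e-28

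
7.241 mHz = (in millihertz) 7.241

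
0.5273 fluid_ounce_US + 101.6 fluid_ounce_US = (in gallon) 0.7979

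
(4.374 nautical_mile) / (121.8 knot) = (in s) 129.3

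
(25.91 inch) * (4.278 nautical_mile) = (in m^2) 5214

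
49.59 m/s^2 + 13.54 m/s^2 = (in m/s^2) 63.13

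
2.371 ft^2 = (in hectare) 2.203e-05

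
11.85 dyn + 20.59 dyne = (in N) 0.0003244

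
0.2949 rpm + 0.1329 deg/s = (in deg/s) 1.902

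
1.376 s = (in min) 0.02293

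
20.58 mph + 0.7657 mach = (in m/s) 269.9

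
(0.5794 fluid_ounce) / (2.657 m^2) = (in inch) 0.0002539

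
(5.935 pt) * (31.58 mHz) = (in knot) 0.0001285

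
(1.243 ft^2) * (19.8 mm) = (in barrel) 0.01438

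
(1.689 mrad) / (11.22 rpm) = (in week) 2.377e-09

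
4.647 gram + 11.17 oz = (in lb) 0.7084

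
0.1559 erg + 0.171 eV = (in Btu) 1.478e-11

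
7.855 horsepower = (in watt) 5857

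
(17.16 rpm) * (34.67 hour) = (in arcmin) 7.71e+08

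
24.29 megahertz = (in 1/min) 1.457e+09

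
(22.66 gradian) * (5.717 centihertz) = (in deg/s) 1.166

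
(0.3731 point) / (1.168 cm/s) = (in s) 0.01127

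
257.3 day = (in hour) 6175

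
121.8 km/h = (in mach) 0.09936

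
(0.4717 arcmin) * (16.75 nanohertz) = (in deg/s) 1.317e-10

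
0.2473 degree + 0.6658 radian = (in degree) 38.39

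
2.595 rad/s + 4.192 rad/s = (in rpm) 64.81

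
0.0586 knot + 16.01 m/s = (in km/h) 57.74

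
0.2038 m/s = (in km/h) 0.7337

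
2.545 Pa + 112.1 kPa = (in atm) 1.106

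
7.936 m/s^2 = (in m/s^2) 7.936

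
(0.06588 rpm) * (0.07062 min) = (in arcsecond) 6030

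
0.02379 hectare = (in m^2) 237.9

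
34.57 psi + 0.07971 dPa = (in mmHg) 1788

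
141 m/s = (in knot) 274.1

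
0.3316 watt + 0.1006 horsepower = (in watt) 75.35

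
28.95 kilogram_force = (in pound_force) 63.82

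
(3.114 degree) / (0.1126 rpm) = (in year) 1.462e-07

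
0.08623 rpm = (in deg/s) 0.5174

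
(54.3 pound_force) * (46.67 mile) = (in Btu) 1.719e+04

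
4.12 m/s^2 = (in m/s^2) 4.12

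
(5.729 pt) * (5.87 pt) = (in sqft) 4.505e-05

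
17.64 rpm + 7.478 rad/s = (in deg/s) 534.3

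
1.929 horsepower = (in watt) 1438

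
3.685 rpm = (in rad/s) 0.3859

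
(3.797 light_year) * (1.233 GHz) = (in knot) 8.61e+25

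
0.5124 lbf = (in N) 2.279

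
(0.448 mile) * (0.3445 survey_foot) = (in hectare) 0.007571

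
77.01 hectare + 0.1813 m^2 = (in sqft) 8.289e+06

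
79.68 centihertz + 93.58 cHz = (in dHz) 17.33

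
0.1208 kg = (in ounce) 4.261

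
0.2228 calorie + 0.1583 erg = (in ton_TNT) 2.228e-10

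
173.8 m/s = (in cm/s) 1.738e+04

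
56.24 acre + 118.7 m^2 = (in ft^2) 2.451e+06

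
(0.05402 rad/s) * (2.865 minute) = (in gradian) 591.2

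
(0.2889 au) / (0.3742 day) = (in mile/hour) 2.99e+06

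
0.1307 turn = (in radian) 0.8212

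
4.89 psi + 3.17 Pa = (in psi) 4.89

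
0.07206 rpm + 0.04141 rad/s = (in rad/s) 0.04896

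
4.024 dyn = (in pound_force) 9.046e-06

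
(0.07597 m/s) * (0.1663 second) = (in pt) 35.81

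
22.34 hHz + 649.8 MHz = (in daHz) 6.498e+07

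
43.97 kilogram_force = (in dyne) 4.312e+07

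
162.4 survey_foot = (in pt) 1.403e+05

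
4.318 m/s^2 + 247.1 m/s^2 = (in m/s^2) 251.4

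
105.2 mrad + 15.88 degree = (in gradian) 24.34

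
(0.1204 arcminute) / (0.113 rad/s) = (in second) 0.0003099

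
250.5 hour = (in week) 1.491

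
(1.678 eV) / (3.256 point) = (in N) 2.341e-16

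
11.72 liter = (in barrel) 0.07372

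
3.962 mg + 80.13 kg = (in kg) 80.13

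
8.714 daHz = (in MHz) 8.714e-05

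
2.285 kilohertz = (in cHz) 2.285e+05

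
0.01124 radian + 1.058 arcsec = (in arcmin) 38.66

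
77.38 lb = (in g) 3.51e+04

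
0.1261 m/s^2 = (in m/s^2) 0.1261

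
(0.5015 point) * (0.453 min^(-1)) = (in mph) 2.988e-06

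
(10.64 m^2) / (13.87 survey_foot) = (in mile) 0.001564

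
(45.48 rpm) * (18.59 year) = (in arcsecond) 5.759e+14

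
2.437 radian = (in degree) 139.6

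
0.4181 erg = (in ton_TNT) 9.993e-18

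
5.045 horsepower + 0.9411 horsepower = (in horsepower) 5.986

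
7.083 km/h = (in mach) 0.005778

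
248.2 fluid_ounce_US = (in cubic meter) 0.00734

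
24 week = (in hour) 4032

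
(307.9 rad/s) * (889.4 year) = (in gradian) 5.498e+14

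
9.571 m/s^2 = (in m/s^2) 9.571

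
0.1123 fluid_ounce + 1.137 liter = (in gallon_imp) 0.2508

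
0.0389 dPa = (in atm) 3.839e-08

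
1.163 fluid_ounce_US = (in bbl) 0.0002163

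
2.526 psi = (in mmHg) 130.6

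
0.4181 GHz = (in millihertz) 4.181e+11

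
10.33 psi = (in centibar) 71.22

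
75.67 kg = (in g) 7.567e+04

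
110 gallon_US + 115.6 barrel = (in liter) 1.88e+04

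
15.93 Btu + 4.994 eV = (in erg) 1.681e+11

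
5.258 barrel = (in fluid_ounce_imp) 2.942e+04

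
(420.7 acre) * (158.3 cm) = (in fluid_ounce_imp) 9.485e+10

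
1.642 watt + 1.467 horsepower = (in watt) 1096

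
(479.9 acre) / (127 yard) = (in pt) 4.741e+07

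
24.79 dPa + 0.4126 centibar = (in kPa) 0.4151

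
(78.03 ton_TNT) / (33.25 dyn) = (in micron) 9.819e+20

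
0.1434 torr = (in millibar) 0.1912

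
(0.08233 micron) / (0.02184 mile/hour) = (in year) 2.674e-13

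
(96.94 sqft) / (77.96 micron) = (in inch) 4.548e+06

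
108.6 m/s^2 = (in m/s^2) 108.6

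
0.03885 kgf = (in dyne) 3.81e+04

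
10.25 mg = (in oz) 0.0003616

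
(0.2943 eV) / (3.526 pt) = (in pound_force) 8.522e-18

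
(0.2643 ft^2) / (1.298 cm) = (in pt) 5362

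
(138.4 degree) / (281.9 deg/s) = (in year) 1.557e-08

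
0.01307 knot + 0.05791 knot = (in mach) 0.0001072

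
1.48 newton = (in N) 1.48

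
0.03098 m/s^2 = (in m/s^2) 0.03098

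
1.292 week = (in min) 1.302e+04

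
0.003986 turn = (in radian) 0.02504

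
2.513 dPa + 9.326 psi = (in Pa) 6.43e+04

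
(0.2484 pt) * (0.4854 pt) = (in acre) 3.708e-12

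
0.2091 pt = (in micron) 73.77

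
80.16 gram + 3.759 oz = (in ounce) 6.587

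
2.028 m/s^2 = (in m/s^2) 2.028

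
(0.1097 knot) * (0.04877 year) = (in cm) 8.68e+06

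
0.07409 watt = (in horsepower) 9.936e-05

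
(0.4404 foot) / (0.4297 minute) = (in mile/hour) 0.01165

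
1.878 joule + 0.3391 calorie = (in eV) 2.058e+19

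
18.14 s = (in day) 0.00021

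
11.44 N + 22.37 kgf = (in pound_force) 51.89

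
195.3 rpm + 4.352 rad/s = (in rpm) 236.9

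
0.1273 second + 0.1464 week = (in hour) 24.6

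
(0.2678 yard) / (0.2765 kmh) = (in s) 3.188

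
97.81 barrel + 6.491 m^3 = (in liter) 2.204e+04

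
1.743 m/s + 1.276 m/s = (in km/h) 10.87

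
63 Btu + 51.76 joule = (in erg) 6.652e+11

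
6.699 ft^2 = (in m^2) 0.6224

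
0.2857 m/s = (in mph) 0.6391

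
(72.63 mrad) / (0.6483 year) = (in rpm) 3.392e-08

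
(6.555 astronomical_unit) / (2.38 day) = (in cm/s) 4.769e+08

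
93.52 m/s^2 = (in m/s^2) 93.52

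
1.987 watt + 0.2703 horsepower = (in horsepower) 0.273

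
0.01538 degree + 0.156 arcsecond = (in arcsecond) 55.52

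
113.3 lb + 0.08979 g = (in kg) 51.39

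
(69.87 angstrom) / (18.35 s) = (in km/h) 1.371e-09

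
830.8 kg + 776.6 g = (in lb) 1833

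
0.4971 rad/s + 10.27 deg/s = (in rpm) 6.459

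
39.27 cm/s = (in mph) 0.8784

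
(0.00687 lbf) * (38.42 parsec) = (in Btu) 3.434e+13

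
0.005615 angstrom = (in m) 5.615e-13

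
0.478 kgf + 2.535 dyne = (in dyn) 4.688e+05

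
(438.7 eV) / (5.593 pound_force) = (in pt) 8.008e-15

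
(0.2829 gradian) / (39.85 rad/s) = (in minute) 1.859e-06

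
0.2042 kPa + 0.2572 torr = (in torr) 1.789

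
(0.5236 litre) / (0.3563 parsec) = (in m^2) 4.762e-20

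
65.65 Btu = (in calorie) 1.655e+04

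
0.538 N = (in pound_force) 0.1209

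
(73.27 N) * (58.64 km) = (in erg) 4.297e+13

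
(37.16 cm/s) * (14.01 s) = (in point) 1.476e+04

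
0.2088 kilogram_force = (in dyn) 2.048e+05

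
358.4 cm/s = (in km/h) 12.9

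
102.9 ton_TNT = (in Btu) 4.081e+08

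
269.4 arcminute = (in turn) 0.01247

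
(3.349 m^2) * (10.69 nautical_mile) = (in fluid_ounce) 2.242e+09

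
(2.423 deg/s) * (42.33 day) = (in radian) 1.547e+05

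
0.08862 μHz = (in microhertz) 0.08862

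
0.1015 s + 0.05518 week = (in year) 0.001058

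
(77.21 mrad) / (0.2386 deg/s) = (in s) 18.54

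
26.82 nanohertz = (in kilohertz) 2.682e-11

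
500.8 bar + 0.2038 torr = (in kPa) 5.008e+04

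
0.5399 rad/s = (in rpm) 5.156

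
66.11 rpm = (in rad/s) 6.923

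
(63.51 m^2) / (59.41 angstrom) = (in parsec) 3.464e-07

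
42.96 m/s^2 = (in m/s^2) 42.96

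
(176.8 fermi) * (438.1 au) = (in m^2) 11.59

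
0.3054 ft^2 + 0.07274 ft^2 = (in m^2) 0.03513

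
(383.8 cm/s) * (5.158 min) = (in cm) 1.188e+05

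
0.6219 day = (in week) 0.08884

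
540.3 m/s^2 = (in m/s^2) 540.3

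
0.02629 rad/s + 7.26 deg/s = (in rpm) 1.461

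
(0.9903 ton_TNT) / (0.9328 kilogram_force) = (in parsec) 1.468e-08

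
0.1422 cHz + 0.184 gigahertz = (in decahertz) 1.84e+07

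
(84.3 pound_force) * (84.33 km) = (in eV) 1.974e+26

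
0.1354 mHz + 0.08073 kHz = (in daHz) 8.073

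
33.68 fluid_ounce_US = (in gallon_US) 0.2631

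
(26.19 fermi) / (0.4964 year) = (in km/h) 6.023e-21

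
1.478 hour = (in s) 5321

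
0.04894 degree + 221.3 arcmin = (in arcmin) 224.2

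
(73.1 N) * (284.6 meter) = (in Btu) 19.72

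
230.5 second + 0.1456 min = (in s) 239.2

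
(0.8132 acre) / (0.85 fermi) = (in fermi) 3.872e+33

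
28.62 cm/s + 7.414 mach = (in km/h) 9089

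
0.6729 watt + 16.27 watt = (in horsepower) 0.02272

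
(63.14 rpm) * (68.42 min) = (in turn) 4320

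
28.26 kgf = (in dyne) 2.771e+07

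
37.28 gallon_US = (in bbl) 0.8876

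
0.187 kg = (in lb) 0.4123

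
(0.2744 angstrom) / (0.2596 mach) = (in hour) 8.623e-17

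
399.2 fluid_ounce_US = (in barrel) 0.07426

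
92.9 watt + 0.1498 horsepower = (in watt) 204.6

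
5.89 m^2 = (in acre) 0.001455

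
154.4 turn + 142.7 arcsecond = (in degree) 5.558e+04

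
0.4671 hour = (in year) 5.332e-05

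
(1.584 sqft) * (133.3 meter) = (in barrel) 123.4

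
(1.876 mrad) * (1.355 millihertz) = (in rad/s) 2.542e-06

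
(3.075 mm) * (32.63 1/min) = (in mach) 4.911e-06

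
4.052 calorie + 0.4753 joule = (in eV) 1.088e+20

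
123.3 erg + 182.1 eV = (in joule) 1.233e-05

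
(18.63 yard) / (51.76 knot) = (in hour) 0.0001777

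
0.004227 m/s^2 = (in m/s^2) 0.004227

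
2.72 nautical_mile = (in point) 1.428e+07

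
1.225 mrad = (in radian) 0.001225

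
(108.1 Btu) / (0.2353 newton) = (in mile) 301.2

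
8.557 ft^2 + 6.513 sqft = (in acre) 0.000346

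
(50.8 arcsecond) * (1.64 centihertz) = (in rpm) 3.857e-05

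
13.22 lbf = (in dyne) 5.881e+06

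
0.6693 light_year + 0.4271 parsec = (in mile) 1.212e+13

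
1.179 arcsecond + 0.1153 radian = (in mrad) 115.3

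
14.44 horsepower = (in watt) 1.077e+04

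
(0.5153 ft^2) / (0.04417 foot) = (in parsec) 1.152e-16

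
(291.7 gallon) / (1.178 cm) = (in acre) 0.02316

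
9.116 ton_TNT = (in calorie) 9.116e+09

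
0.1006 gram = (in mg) 100.6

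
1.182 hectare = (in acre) 2.921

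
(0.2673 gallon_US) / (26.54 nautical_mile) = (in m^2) 2.059e-08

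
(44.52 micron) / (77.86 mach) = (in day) 1.944e-14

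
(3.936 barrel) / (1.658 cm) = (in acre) 0.009326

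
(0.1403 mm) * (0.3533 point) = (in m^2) 1.749e-08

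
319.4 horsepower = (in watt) 2.382e+05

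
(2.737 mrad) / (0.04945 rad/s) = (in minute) 0.0009225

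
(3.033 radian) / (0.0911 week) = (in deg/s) 0.003154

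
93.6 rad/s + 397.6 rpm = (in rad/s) 135.2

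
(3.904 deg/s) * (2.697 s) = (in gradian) 11.7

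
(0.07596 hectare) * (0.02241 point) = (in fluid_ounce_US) 203.1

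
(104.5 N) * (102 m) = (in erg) 1.066e+11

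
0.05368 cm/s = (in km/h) 0.001932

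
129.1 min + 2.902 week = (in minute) 2.938e+04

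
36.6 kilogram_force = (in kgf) 36.6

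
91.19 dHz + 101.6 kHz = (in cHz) 1.016e+07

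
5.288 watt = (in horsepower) 0.007091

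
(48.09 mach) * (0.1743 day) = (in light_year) 2.607e-08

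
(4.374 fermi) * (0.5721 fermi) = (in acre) 6.183e-34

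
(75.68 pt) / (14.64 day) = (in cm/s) 2.111e-06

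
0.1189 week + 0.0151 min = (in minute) 1199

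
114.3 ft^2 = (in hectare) 0.001062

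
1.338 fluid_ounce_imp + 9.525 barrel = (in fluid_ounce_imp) 5.33e+04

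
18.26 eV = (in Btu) 2.773e-21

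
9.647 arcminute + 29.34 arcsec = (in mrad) 2.948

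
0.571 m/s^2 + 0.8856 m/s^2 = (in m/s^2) 1.457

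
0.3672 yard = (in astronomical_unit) 2.244e-12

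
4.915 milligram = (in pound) 1.084e-05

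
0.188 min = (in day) 0.0001306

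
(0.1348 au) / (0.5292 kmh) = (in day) 1.588e+06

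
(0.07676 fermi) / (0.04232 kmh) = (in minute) 1.088e-16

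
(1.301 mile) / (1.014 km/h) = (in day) 0.08604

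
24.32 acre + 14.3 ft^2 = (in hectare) 9.842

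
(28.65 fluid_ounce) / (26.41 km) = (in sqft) 3.453e-07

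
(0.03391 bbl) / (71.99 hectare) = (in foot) 2.457e-08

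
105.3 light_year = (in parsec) 32.29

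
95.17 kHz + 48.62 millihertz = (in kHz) 95.17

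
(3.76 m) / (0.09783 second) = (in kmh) 138.4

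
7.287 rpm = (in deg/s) 43.72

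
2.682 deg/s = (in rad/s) 0.04681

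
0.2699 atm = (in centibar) 27.35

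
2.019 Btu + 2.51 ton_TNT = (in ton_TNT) 2.51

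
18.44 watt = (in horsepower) 0.02473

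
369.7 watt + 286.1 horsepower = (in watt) 2.137e+05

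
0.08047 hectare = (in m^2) 804.7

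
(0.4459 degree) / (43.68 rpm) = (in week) 2.813e-09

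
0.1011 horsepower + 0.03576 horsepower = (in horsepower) 0.1369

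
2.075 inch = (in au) 3.523e-13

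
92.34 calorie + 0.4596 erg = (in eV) 2.411e+21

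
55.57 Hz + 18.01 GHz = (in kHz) 1.801e+07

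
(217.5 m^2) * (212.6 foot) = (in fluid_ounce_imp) 4.96e+08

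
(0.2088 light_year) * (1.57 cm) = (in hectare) 3.101e+09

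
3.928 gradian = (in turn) 0.00982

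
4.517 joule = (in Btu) 0.004281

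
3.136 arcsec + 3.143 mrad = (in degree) 0.181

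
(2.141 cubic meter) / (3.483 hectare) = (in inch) 0.00242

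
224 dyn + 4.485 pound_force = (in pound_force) 4.486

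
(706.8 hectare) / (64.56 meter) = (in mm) 1.095e+08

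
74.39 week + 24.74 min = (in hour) 1.25e+04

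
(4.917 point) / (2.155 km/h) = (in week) 4.791e-09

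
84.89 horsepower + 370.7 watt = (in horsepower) 85.39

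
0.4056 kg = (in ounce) 14.31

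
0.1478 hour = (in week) 0.0008798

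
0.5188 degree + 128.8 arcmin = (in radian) 0.04652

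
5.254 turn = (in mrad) 3.301e+04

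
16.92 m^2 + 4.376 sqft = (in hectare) 0.001733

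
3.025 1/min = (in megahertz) 5.042e-08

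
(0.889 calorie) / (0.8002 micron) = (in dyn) 4.648e+11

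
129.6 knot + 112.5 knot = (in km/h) 448.4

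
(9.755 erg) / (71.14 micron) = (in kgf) 0.001398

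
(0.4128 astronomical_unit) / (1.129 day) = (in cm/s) 6.331e+07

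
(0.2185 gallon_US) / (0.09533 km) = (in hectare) 8.676e-10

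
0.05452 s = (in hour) 1.514e-05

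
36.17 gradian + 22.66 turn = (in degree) 8190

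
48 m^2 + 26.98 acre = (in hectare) 10.92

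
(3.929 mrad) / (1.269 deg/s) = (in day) 2.053e-06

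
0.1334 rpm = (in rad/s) 0.01397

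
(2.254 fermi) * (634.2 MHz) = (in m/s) 1.429e-06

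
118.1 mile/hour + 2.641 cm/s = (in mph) 118.2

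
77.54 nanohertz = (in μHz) 0.07754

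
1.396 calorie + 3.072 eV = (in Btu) 0.005536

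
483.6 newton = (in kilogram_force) 49.31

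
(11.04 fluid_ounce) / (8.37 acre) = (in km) 9.639e-12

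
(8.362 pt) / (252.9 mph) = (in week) 4.314e-11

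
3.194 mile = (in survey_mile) 3.194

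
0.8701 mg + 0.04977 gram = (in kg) 5.064e-05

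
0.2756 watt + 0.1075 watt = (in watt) 0.3831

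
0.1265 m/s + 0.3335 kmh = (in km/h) 0.7889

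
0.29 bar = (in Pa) 2.9e+04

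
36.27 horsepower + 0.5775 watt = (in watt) 2.705e+04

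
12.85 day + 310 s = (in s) 1.111e+06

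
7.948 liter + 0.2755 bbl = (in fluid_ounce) 1750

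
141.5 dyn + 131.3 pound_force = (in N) 584.1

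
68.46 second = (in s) 68.46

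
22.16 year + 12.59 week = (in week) 1168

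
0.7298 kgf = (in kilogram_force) 0.7298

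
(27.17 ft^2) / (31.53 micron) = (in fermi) 8.006e+19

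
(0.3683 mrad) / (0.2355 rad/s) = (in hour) 4.344e-07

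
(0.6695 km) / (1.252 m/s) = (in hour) 0.1485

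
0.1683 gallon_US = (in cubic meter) 0.0006371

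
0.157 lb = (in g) 71.21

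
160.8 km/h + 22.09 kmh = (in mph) 113.6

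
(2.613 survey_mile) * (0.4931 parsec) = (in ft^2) 6.887e+20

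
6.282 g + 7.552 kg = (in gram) 7558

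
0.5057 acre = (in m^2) 2046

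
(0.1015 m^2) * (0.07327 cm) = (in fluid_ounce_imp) 2.617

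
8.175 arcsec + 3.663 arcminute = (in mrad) 1.105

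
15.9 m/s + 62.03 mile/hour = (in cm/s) 4363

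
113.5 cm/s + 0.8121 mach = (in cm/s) 2.777e+04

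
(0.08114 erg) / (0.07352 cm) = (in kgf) 1.125e-06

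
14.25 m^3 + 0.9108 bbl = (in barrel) 90.54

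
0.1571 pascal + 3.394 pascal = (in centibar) 0.003551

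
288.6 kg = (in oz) 1.018e+04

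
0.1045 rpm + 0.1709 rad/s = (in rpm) 1.736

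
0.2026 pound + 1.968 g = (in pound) 0.2069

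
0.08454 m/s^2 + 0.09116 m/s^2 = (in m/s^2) 0.1757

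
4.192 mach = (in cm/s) 1.427e+05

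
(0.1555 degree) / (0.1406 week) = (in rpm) 3.048e-07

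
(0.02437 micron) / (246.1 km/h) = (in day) 4.126e-15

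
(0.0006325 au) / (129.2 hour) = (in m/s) 203.4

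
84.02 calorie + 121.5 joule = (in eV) 2.952e+21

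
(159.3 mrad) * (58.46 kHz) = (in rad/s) 9313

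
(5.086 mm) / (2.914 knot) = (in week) 5.61e-09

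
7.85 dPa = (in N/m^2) 0.785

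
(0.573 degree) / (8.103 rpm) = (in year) 3.737e-10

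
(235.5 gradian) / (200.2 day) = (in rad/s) 2.139e-07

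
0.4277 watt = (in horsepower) 0.0005736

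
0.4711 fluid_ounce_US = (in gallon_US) 0.00368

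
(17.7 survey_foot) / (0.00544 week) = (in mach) 4.816e-06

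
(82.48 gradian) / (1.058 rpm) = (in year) 3.708e-07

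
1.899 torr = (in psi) 0.03672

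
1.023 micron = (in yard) 1.119e-06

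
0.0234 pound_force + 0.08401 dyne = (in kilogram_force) 0.01061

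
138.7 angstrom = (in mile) 8.618e-12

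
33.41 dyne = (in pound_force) 7.511e-05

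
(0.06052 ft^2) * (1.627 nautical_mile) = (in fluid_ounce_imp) 5.963e+05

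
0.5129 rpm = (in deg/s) 3.077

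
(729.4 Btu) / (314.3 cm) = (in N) 2.448e+05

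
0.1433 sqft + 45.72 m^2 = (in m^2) 45.73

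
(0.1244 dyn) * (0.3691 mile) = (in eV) 4.612e+15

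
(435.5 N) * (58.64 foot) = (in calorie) 1860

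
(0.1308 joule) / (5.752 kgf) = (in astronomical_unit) 1.55e-14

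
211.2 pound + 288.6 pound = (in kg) 226.7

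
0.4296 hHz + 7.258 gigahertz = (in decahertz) 7.258e+08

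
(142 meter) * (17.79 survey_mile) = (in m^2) 4.066e+06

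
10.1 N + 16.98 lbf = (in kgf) 8.732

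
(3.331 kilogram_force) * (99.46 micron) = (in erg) 3.249e+04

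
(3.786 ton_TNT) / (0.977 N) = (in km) 1.621e+07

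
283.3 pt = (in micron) 9.994e+04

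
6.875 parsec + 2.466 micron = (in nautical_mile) 1.145e+14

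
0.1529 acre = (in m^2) 618.8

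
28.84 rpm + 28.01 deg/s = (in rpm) 33.51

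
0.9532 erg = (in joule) 9.532e-08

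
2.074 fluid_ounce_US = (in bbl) 0.0003858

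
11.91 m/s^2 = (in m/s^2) 11.91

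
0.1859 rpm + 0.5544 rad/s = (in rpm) 5.48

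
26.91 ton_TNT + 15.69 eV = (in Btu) 1.067e+08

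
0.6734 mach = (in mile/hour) 512.9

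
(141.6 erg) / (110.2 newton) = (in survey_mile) 7.984e-11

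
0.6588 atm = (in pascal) 6.675e+04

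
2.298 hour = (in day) 0.09575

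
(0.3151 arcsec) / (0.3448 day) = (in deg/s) 2.938e-09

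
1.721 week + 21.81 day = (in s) 2.925e+06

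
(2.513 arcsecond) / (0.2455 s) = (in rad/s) 4.963e-05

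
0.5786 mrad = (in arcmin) 1.989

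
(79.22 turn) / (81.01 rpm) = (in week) 9.701e-05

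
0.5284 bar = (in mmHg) 396.3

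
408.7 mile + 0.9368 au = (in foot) 4.598e+11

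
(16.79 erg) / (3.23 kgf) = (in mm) 5.301e-05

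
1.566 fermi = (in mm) 1.566e-12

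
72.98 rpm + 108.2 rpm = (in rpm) 181.2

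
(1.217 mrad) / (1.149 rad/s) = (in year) 3.359e-11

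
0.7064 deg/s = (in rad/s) 0.01233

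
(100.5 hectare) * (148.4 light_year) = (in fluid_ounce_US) 4.771e+28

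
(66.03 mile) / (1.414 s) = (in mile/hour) 1.681e+05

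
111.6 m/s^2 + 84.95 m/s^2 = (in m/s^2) 196.6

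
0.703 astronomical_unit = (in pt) 2.981e+14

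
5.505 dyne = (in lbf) 1.238e-05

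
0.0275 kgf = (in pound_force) 0.06063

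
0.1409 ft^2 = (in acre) 3.235e-06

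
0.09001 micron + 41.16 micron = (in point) 0.1169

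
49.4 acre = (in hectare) 19.99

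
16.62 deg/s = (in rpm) 2.77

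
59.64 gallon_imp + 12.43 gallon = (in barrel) 2.001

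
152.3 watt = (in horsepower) 0.2042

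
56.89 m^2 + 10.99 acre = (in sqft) 4.793e+05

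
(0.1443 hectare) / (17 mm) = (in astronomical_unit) 5.674e-07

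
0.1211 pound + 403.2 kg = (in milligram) 4.033e+08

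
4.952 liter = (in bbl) 0.03115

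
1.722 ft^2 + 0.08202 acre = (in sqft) 3575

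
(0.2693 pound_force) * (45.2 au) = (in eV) 5.056e+31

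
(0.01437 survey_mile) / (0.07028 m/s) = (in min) 5.484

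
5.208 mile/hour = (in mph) 5.208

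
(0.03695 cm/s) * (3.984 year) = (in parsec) 1.504e-12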